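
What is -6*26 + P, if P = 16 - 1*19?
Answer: -159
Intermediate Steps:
P = -3 (P = 16 - 19 = -3)
-6*26 + P = -6*26 - 3 = -156 - 3 = -159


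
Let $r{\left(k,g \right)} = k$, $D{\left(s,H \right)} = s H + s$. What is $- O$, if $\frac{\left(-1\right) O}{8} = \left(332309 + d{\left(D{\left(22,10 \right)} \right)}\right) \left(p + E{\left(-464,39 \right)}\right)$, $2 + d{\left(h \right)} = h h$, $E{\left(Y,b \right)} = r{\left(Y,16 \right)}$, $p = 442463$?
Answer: $1382116729032$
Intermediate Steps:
$D{\left(s,H \right)} = s + H s$ ($D{\left(s,H \right)} = H s + s = s + H s$)
$E{\left(Y,b \right)} = Y$
$d{\left(h \right)} = -2 + h^{2}$ ($d{\left(h \right)} = -2 + h h = -2 + h^{2}$)
$O = -1382116729032$ ($O = - 8 \left(332309 - \left(2 - \left(22 \left(1 + 10\right)\right)^{2}\right)\right) \left(442463 - 464\right) = - 8 \left(332309 - \left(2 - \left(22 \cdot 11\right)^{2}\right)\right) 441999 = - 8 \left(332309 - \left(2 - 242^{2}\right)\right) 441999 = - 8 \left(332309 + \left(-2 + 58564\right)\right) 441999 = - 8 \left(332309 + 58562\right) 441999 = - 8 \cdot 390871 \cdot 441999 = \left(-8\right) 172764591129 = -1382116729032$)
$- O = \left(-1\right) \left(-1382116729032\right) = 1382116729032$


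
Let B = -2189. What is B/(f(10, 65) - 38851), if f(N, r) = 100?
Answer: 2189/38751 ≈ 0.056489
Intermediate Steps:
B/(f(10, 65) - 38851) = -2189/(100 - 38851) = -2189/(-38751) = -2189*(-1/38751) = 2189/38751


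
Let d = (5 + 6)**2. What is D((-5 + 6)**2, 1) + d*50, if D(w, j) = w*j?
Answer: 6051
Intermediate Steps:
D(w, j) = j*w
d = 121 (d = 11**2 = 121)
D((-5 + 6)**2, 1) + d*50 = 1*(-5 + 6)**2 + 121*50 = 1*1**2 + 6050 = 1*1 + 6050 = 1 + 6050 = 6051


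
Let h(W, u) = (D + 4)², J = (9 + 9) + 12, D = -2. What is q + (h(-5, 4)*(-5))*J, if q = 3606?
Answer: 3006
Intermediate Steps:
J = 30 (J = 18 + 12 = 30)
h(W, u) = 4 (h(W, u) = (-2 + 4)² = 2² = 4)
q + (h(-5, 4)*(-5))*J = 3606 + (4*(-5))*30 = 3606 - 20*30 = 3606 - 600 = 3006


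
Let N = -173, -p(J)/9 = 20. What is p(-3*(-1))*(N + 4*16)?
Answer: 19620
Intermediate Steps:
p(J) = -180 (p(J) = -9*20 = -180)
p(-3*(-1))*(N + 4*16) = -180*(-173 + 4*16) = -180*(-173 + 64) = -180*(-109) = 19620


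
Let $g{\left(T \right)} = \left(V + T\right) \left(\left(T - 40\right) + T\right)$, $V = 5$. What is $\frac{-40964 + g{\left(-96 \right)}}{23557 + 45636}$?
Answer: $- \frac{19852}{69193} \approx -0.28691$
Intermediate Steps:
$g{\left(T \right)} = \left(-40 + 2 T\right) \left(5 + T\right)$ ($g{\left(T \right)} = \left(5 + T\right) \left(\left(T - 40\right) + T\right) = \left(5 + T\right) \left(\left(-40 + T\right) + T\right) = \left(5 + T\right) \left(-40 + 2 T\right) = \left(-40 + 2 T\right) \left(5 + T\right)$)
$\frac{-40964 + g{\left(-96 \right)}}{23557 + 45636} = \frac{-40964 - \left(-2680 - 18432\right)}{23557 + 45636} = \frac{-40964 + \left(-200 + 2880 + 2 \cdot 9216\right)}{69193} = \left(-40964 + \left(-200 + 2880 + 18432\right)\right) \frac{1}{69193} = \left(-40964 + 21112\right) \frac{1}{69193} = \left(-19852\right) \frac{1}{69193} = - \frac{19852}{69193}$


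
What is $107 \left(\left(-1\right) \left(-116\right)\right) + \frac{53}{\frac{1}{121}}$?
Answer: $18825$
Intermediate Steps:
$107 \left(\left(-1\right) \left(-116\right)\right) + \frac{53}{\frac{1}{121}} = 107 \cdot 116 + 53 \frac{1}{\frac{1}{121}} = 12412 + 53 \cdot 121 = 12412 + 6413 = 18825$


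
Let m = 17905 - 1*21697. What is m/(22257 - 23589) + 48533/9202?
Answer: 8294995/1021422 ≈ 8.1210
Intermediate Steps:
m = -3792 (m = 17905 - 21697 = -3792)
m/(22257 - 23589) + 48533/9202 = -3792/(22257 - 23589) + 48533/9202 = -3792/(-1332) + 48533*(1/9202) = -3792*(-1/1332) + 48533/9202 = 316/111 + 48533/9202 = 8294995/1021422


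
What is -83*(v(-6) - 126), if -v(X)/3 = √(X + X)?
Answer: 10458 + 498*I*√3 ≈ 10458.0 + 862.56*I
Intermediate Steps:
v(X) = -3*√2*√X (v(X) = -3*√(X + X) = -3*√2*√X)
-83*(v(-6) - 126) = -83*(-3*√2*√(-6) - 126) = -83*(-3*√2*I*√6 - 126) = -83*(-6*I*√3 - 126) = -83*(-126 - 6*I*√3) = 10458 + 498*I*√3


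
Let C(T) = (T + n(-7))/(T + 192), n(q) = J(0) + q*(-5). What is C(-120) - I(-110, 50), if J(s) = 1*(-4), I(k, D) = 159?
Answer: -11537/72 ≈ -160.24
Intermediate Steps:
J(s) = -4
n(q) = -4 - 5*q (n(q) = -4 + q*(-5) = -4 - 5*q)
C(T) = (31 + T)/(192 + T) (C(T) = (T + (-4 - 5*(-7)))/(T + 192) = (T + (-4 + 35))/(192 + T) = (T + 31)/(192 + T) = (31 + T)/(192 + T))
C(-120) - I(-110, 50) = (31 - 120)/(192 - 120) - 1*159 = -89/72 - 159 = -11537/72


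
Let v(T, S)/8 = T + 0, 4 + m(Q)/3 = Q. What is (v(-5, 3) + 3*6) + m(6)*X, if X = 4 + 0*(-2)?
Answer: 2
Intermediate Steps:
m(Q) = -12 + 3*Q
v(T, S) = 8*T (v(T, S) = 8*(T + 0) = 8*T)
X = 4 (X = 4 + 0 = 4)
(v(-5, 3) + 3*6) + m(6)*X = (8*(-5) + 3*6) + (-12 + 3*6)*4 = (-40 + 18) + (-12 + 18)*4 = -22 + 6*4 = -22 + 24 = 2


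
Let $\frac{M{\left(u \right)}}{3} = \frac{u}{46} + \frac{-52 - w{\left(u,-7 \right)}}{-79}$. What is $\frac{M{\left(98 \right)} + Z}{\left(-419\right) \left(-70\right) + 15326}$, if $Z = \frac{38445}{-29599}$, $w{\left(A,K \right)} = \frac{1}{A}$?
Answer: $\frac{37249866063}{235362821046304} \approx 0.00015827$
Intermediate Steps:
$Z = - \frac{38445}{29599}$ ($Z = 38445 \left(- \frac{1}{29599}\right) = - \frac{38445}{29599} \approx -1.2989$)
$M{\left(u \right)} = \frac{156}{79} + \frac{3 u}{46} + \frac{3}{79 u}$ ($M{\left(u \right)} = 3 \left(\frac{u}{46} + \frac{-52 - \frac{1}{u}}{-79}\right) = 3 \left(u \frac{1}{46} + \left(-52 - \frac{1}{u}\right) \left(- \frac{1}{79}\right)\right) = 3 \left(\frac{u}{46} + \left(\frac{52}{79} + \frac{1}{79 u}\right)\right) = 3 \left(\frac{52}{79} + \frac{u}{46} + \frac{1}{79 u}\right) = \frac{156}{79} + \frac{3 u}{46} + \frac{3}{79 u}$)
$\frac{M{\left(98 \right)} + Z}{\left(-419\right) \left(-70\right) + 15326} = \frac{\frac{3 \left(46 + 98 \left(2392 + 79 \cdot 98\right)\right)}{3634 \cdot 98} - \frac{38445}{29599}}{\left(-419\right) \left(-70\right) + 15326} = \frac{\frac{3}{3634} \cdot \frac{1}{98} \left(46 + 98 \left(2392 + 7742\right)\right) - \frac{38445}{29599}}{29330 + 15326} = \frac{\frac{3}{3634} \cdot \frac{1}{98} \left(46 + 98 \cdot 10134\right) - \frac{38445}{29599}}{44656} = \left(\frac{3}{3634} \cdot \frac{1}{98} \left(46 + 993132\right) - \frac{38445}{29599}\right) \frac{1}{44656} = \left(\frac{3}{3634} \cdot \frac{1}{98} \cdot 993178 - \frac{38445}{29599}\right) \frac{1}{44656} = \left(\frac{1489767}{178066} - \frac{38445}{29599}\right) \frac{1}{44656} = \frac{37249866063}{5270575534} \cdot \frac{1}{44656} = \frac{37249866063}{235362821046304}$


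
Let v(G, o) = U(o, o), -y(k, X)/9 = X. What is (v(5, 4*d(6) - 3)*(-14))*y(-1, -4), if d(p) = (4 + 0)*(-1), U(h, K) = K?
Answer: 9576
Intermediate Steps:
y(k, X) = -9*X
d(p) = -4 (d(p) = 4*(-1) = -4)
v(G, o) = o
(v(5, 4*d(6) - 3)*(-14))*y(-1, -4) = ((4*(-4) - 3)*(-14))*(-9*(-4)) = ((-16 - 3)*(-14))*36 = -19*(-14)*36 = 266*36 = 9576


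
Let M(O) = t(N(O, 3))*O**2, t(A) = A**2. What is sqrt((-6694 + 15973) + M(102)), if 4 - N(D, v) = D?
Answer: 9*sqrt(1233695) ≈ 9996.5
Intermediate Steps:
N(D, v) = 4 - D
M(O) = O**2*(4 - O)**2 (M(O) = (4 - O)**2*O**2 = O**2*(4 - O)**2)
sqrt((-6694 + 15973) + M(102)) = sqrt((-6694 + 15973) + 102**2*(-4 + 102)**2) = sqrt(9279 + 10404*98**2) = sqrt(9279 + 10404*9604) = sqrt(9279 + 99920016) = sqrt(99929295) = 9*sqrt(1233695)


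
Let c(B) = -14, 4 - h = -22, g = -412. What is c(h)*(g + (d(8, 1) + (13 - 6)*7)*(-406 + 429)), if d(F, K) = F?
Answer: -12586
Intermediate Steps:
h = 26 (h = 4 - 1*(-22) = 4 + 22 = 26)
c(h)*(g + (d(8, 1) + (13 - 6)*7)*(-406 + 429)) = -14*(-412 + (8 + (13 - 6)*7)*(-406 + 429)) = -14*(-412 + (8 + 7*7)*23) = -14*(-412 + (8 + 49)*23) = -14*(-412 + 57*23) = -14*(-412 + 1311) = -14*899 = -12586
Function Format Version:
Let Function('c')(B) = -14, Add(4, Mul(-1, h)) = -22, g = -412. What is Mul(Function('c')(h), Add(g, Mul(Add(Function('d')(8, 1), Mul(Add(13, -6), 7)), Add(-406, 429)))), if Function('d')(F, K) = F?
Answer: -12586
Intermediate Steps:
h = 26 (h = Add(4, Mul(-1, -22)) = Add(4, 22) = 26)
Mul(Function('c')(h), Add(g, Mul(Add(Function('d')(8, 1), Mul(Add(13, -6), 7)), Add(-406, 429)))) = Mul(-14, Add(-412, Mul(Add(8, Mul(Add(13, -6), 7)), Add(-406, 429)))) = Mul(-14, Add(-412, Mul(Add(8, Mul(7, 7)), 23))) = Mul(-14, Add(-412, Mul(Add(8, 49), 23))) = Mul(-14, Add(-412, Mul(57, 23))) = Mul(-14, Add(-412, 1311)) = Mul(-14, 899) = -12586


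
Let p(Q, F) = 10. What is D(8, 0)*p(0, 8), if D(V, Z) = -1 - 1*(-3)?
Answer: 20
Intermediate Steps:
D(V, Z) = 2 (D(V, Z) = -1 + 3 = 2)
D(8, 0)*p(0, 8) = 2*10 = 20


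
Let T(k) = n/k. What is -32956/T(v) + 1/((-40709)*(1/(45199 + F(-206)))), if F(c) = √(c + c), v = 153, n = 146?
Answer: -102636143533/2971757 - 2*I*√103/40709 ≈ -34537.0 - 0.00049861*I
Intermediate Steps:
F(c) = √2*√c (F(c) = √(2*c) = √2*√c)
T(k) = 146/k
-32956/T(v) + 1/((-40709)*(1/(45199 + F(-206)))) = -32956/(146/153) + 1/((-40709)*(1/(45199 + √2*√(-206)))) = -32956/(146*(1/153)) - (45199/40709 + 2*I*√103/40709) = -32956/146/153 - (45199/40709 + 2*I*√103/40709) = -32956*153/146 - (45199 + 2*I*√103)/40709 = -2521134/73 + (-45199/40709 - 2*I*√103/40709) = -102636143533/2971757 - 2*I*√103/40709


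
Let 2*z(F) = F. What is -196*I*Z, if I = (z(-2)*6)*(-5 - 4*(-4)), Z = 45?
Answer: 582120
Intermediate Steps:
z(F) = F/2
I = -66 (I = (((½)*(-2))*6)*(-5 - 4*(-4)) = (-1*6)*(-5 + 16) = -6*11 = -66)
-196*I*Z = -196*(-66)*45 = -(-12936)*45 = -1*(-582120) = 582120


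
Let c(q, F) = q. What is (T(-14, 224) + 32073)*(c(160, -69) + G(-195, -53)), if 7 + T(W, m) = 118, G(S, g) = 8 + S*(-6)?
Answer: 43062192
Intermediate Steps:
G(S, g) = 8 - 6*S
T(W, m) = 111 (T(W, m) = -7 + 118 = 111)
(T(-14, 224) + 32073)*(c(160, -69) + G(-195, -53)) = (111 + 32073)*(160 + (8 - 6*(-195))) = 32184*(160 + (8 + 1170)) = 32184*(160 + 1178) = 32184*1338 = 43062192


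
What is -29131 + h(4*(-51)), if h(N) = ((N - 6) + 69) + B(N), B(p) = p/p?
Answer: -29271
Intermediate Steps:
B(p) = 1
h(N) = 64 + N (h(N) = ((N - 6) + 69) + 1 = ((-6 + N) + 69) + 1 = (63 + N) + 1 = 64 + N)
-29131 + h(4*(-51)) = -29131 + (64 + 4*(-51)) = -29131 + (64 - 204) = -29131 - 140 = -29271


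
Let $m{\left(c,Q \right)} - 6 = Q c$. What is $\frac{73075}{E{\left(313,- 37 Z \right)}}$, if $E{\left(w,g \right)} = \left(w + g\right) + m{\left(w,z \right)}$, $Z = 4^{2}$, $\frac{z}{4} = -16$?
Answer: $- \frac{14615}{4061} \approx -3.5989$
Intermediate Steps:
$z = -64$ ($z = 4 \left(-16\right) = -64$)
$Z = 16$
$m{\left(c,Q \right)} = 6 + Q c$
$E{\left(w,g \right)} = 6 + g - 63 w$ ($E{\left(w,g \right)} = \left(w + g\right) - \left(-6 + 64 w\right) = \left(g + w\right) - \left(-6 + 64 w\right) = 6 + g - 63 w$)
$\frac{73075}{E{\left(313,- 37 Z \right)}} = \frac{73075}{6 - 592 - 19719} = \frac{73075}{-20305} = 73075 \left(- \frac{1}{20305}\right) = - \frac{14615}{4061}$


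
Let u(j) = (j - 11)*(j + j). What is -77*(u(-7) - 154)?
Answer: -7546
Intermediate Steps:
u(j) = 2*j*(-11 + j) (u(j) = (-11 + j)*(2*j) = 2*j*(-11 + j))
-77*(u(-7) - 154) = -77*(2*(-7)*(-11 - 7) - 154) = -77*(2*(-7)*(-18) - 154) = -77*(252 - 154) = -77*98 = -7546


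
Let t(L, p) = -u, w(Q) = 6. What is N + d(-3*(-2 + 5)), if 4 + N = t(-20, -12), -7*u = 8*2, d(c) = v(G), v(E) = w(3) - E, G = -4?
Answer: 58/7 ≈ 8.2857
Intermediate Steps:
v(E) = 6 - E
d(c) = 10 (d(c) = 6 - 1*(-4) = 6 + 4 = 10)
u = -16/7 (u = -8*2/7 = -⅐*16 = -16/7 ≈ -2.2857)
t(L, p) = 16/7 (t(L, p) = -1*(-16/7) = 16/7)
N = -12/7 (N = -4 + 16/7 = -12/7 ≈ -1.7143)
N + d(-3*(-2 + 5)) = -12/7 + 10 = 58/7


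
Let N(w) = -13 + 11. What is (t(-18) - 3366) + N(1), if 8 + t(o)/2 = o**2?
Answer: -2736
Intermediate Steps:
t(o) = -16 + 2*o**2
N(w) = -2
(t(-18) - 3366) + N(1) = ((-16 + 2*(-18)**2) - 3366) - 2 = ((-16 + 2*324) - 3366) - 2 = ((-16 + 648) - 3366) - 2 = (632 - 3366) - 2 = -2734 - 2 = -2736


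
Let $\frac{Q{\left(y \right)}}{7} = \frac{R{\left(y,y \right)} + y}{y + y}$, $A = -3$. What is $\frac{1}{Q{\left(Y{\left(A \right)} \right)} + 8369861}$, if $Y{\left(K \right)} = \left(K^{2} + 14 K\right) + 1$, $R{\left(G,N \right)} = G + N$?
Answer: $\frac{2}{16739743} \approx 1.1948 \cdot 10^{-7}$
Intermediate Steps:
$Y{\left(K \right)} = 1 + K^{2} + 14 K$
$Q{\left(y \right)} = \frac{21}{2}$ ($Q{\left(y \right)} = 7 \frac{\left(y + y\right) + y}{y + y} = 7 \frac{2 y + y}{2 y} = 7 \cdot 3 y \frac{1}{2 y} = 7 \cdot \frac{3}{2} = \frac{21}{2}$)
$\frac{1}{Q{\left(Y{\left(A \right)} \right)} + 8369861} = \frac{1}{\frac{21}{2} + 8369861} = \frac{1}{\frac{16739743}{2}} = \frac{2}{16739743}$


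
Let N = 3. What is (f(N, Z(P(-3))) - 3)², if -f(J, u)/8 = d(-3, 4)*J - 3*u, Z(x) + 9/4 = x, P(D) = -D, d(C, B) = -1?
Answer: 1521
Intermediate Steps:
Z(x) = -9/4 + x
f(J, u) = 8*J + 24*u (f(J, u) = -8*(-J - 3*u) = 8*J + 24*u)
(f(N, Z(P(-3))) - 3)² = ((8*3 + 24*(-9/4 - 1*(-3))) - 3)² = ((24 + 24*(-9/4 + 3)) - 3)² = ((24 + 24*(¾)) - 3)² = ((24 + 18) - 3)² = (42 - 3)² = 39² = 1521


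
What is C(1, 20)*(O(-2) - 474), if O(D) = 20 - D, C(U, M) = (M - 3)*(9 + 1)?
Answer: -76840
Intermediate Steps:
C(U, M) = -30 + 10*M (C(U, M) = (-3 + M)*10 = -30 + 10*M)
C(1, 20)*(O(-2) - 474) = (-30 + 10*20)*((20 - 1*(-2)) - 474) = (-30 + 200)*((20 + 2) - 474) = 170*(22 - 474) = 170*(-452) = -76840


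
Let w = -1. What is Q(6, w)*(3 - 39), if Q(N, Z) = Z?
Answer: 36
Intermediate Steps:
Q(6, w)*(3 - 39) = -(3 - 39) = -1*(-36) = 36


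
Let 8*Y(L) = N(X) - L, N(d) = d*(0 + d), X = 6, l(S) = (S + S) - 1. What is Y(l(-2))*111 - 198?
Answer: 2967/8 ≈ 370.88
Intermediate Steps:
l(S) = -1 + 2*S (l(S) = 2*S - 1 = -1 + 2*S)
N(d) = d² (N(d) = d*d = d²)
Y(L) = 9/2 - L/8 (Y(L) = (6² - L)/8 = (36 - L)/8 = 9/2 - L/8)
Y(l(-2))*111 - 198 = (9/2 - (-1 + 2*(-2))/8)*111 - 198 = (9/2 - (-1 - 4)/8)*111 - 198 = (9/2 - ⅛*(-5))*111 - 198 = (9/2 + 5/8)*111 - 198 = (41/8)*111 - 198 = 4551/8 - 198 = 2967/8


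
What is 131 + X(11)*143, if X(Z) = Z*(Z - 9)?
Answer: 3277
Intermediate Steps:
X(Z) = Z*(-9 + Z)
131 + X(11)*143 = 131 + (11*(-9 + 11))*143 = 131 + (11*2)*143 = 131 + 22*143 = 131 + 3146 = 3277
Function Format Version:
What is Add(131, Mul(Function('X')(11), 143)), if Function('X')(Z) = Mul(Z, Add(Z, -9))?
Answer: 3277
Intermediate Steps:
Function('X')(Z) = Mul(Z, Add(-9, Z))
Add(131, Mul(Function('X')(11), 143)) = Add(131, Mul(Mul(11, Add(-9, 11)), 143)) = Add(131, Mul(Mul(11, 2), 143)) = Add(131, Mul(22, 143)) = Add(131, 3146) = 3277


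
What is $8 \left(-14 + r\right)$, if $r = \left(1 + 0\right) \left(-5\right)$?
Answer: $-152$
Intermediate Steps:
$r = -5$ ($r = 1 \left(-5\right) = -5$)
$8 \left(-14 + r\right) = 8 \left(-14 - 5\right) = 8 \left(-19\right) = -152$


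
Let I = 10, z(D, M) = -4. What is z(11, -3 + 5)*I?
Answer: -40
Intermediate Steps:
z(11, -3 + 5)*I = -4*10 = -40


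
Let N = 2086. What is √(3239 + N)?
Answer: 5*√213 ≈ 72.973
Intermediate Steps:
√(3239 + N) = √(3239 + 2086) = √5325 = 5*√213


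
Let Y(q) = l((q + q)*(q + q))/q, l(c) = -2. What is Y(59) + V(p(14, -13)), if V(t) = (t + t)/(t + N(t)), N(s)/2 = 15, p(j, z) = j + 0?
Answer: 391/649 ≈ 0.60247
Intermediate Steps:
p(j, z) = j
N(s) = 30 (N(s) = 2*15 = 30)
Y(q) = -2/q
V(t) = 2*t/(30 + t) (V(t) = (t + t)/(t + 30) = (2*t)/(30 + t) = 2*t/(30 + t))
Y(59) + V(p(14, -13)) = -2/59 + 2*14/(30 + 14) = -2*1/59 + 2*14/44 = -2/59 + 2*14*(1/44) = -2/59 + 7/11 = 391/649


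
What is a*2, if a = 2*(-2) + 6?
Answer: 4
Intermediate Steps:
a = 2 (a = -4 + 6 = 2)
a*2 = 2*2 = 4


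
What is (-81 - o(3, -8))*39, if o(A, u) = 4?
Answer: -3315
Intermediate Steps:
(-81 - o(3, -8))*39 = (-81 - 1*4)*39 = (-81 - 4)*39 = -85*39 = -3315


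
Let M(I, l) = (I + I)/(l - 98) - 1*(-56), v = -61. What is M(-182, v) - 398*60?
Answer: -3787652/159 ≈ -23822.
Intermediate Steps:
M(I, l) = 56 + 2*I/(-98 + l) (M(I, l) = (2*I)/(-98 + l) + 56 = 2*I/(-98 + l) + 56 = 56 + 2*I/(-98 + l))
M(-182, v) - 398*60 = 2*(-2744 - 182 + 28*(-61))/(-98 - 61) - 398*60 = 2*(-2744 - 182 - 1708)/(-159) - 1*23880 = 2*(-1/159)*(-4634) - 23880 = 9268/159 - 23880 = -3787652/159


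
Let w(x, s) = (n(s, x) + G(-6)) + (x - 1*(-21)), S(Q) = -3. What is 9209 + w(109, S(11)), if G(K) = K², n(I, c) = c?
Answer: 9484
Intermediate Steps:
w(x, s) = 57 + 2*x (w(x, s) = (x + (-6)²) + (x - 1*(-21)) = (x + 36) + (x + 21) = (36 + x) + (21 + x) = 57 + 2*x)
9209 + w(109, S(11)) = 9209 + (57 + 2*109) = 9209 + (57 + 218) = 9209 + 275 = 9484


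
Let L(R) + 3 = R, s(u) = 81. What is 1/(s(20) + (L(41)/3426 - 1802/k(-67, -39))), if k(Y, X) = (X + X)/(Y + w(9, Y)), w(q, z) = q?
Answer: -7423/9345094 ≈ -0.00079432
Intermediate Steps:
L(R) = -3 + R
k(Y, X) = 2*X/(9 + Y) (k(Y, X) = (X + X)/(Y + 9) = (2*X)/(9 + Y) = 2*X/(9 + Y))
1/(s(20) + (L(41)/3426 - 1802/k(-67, -39))) = 1/(81 + ((-3 + 41)/3426 - 1802/(2*(-39)/(9 - 67)))) = 1/(81 + (38*(1/3426) - 1802/(2*(-39)/(-58)))) = 1/(81 + (19/1713 - 1802/(2*(-39)*(-1/58)))) = 1/(81 + (19/1713 - 1802/39/29)) = 1/(81 + (19/1713 - 1802*29/39)) = 1/(81 + (19/1713 - 52258/39)) = 1/(81 - 9946357/7423) = 1/(-9345094/7423) = -7423/9345094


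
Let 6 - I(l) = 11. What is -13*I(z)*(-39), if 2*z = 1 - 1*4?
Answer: -2535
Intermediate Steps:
z = -3/2 (z = (1 - 1*4)/2 = (1 - 4)/2 = (1/2)*(-3) = -3/2 ≈ -1.5000)
I(l) = -5 (I(l) = 6 - 1*11 = 6 - 11 = -5)
-13*I(z)*(-39) = -13*(-5)*(-39) = 65*(-39) = -2535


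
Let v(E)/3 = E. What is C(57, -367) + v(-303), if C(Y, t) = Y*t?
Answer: -21828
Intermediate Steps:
v(E) = 3*E
C(57, -367) + v(-303) = 57*(-367) + 3*(-303) = -20919 - 909 = -21828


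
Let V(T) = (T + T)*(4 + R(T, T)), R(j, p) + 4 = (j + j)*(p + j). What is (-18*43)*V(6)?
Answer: -1337472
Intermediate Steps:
R(j, p) = -4 + 2*j*(j + p) (R(j, p) = -4 + (j + j)*(p + j) = -4 + (2*j)*(j + p) = -4 + 2*j*(j + p))
V(T) = 8*T**3 (V(T) = (T + T)*(4 + (-4 + 2*T**2 + 2*T*T)) = (2*T)*(4 + (-4 + 2*T**2 + 2*T**2)) = (2*T)*(4 + (-4 + 4*T**2)) = (2*T)*(4*T**2) = 8*T**3)
(-18*43)*V(6) = (-18*43)*(8*6**3) = -6192*216 = -774*1728 = -1337472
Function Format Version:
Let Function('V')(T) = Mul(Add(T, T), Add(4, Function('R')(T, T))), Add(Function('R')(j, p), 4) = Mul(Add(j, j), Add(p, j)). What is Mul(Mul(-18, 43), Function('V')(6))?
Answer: -1337472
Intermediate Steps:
Function('R')(j, p) = Add(-4, Mul(2, j, Add(j, p))) (Function('R')(j, p) = Add(-4, Mul(Add(j, j), Add(p, j))) = Add(-4, Mul(Mul(2, j), Add(j, p))) = Add(-4, Mul(2, j, Add(j, p))))
Function('V')(T) = Mul(8, Pow(T, 3)) (Function('V')(T) = Mul(Add(T, T), Add(4, Add(-4, Mul(2, Pow(T, 2)), Mul(2, T, T)))) = Mul(Mul(2, T), Add(4, Add(-4, Mul(2, Pow(T, 2)), Mul(2, Pow(T, 2))))) = Mul(Mul(2, T), Add(4, Add(-4, Mul(4, Pow(T, 2))))) = Mul(Mul(2, T), Mul(4, Pow(T, 2))) = Mul(8, Pow(T, 3)))
Mul(Mul(-18, 43), Function('V')(6)) = Mul(Mul(-18, 43), Mul(8, Pow(6, 3))) = Mul(-774, Mul(8, 216)) = Mul(-774, 1728) = -1337472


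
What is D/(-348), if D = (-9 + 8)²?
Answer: -1/348 ≈ -0.0028736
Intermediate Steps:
D = 1 (D = (-1)² = 1)
D/(-348) = 1/(-348) = 1*(-1/348) = -1/348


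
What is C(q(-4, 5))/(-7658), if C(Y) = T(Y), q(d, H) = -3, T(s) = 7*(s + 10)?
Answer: -7/1094 ≈ -0.0063985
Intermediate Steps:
T(s) = 70 + 7*s (T(s) = 7*(10 + s) = 70 + 7*s)
C(Y) = 70 + 7*Y
C(q(-4, 5))/(-7658) = (70 + 7*(-3))/(-7658) = (70 - 21)*(-1/7658) = 49*(-1/7658) = -7/1094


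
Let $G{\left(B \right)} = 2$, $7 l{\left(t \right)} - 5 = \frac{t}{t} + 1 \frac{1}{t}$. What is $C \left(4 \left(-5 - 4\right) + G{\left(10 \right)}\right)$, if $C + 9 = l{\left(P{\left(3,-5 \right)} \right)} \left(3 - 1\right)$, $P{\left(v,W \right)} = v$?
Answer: $\frac{5134}{21} \approx 244.48$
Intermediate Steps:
$l{\left(t \right)} = \frac{6}{7} + \frac{1}{7 t}$ ($l{\left(t \right)} = \frac{5}{7} + \frac{\frac{t}{t} + 1 \frac{1}{t}}{7} = \frac{5}{7} + \frac{1 + \frac{1}{t}}{7} = \frac{5}{7} + \left(\frac{1}{7} + \frac{1}{7 t}\right) = \frac{6}{7} + \frac{1}{7 t}$)
$C = - \frac{151}{21}$ ($C = -9 + \frac{1 + 6 \cdot 3}{7 \cdot 3} \left(3 - 1\right) = -9 + \frac{1}{7} \cdot \frac{1}{3} \left(1 + 18\right) 2 = -9 + \frac{1}{7} \cdot \frac{1}{3} \cdot 19 \cdot 2 = -9 + \frac{19}{21} \cdot 2 = -9 + \frac{38}{21} = - \frac{151}{21} \approx -7.1905$)
$C \left(4 \left(-5 - 4\right) + G{\left(10 \right)}\right) = - \frac{151 \left(4 \left(-5 - 4\right) + 2\right)}{21} = - \frac{151 \left(4 \left(-9\right) + 2\right)}{21} = - \frac{151 \left(-36 + 2\right)}{21} = \left(- \frac{151}{21}\right) \left(-34\right) = \frac{5134}{21}$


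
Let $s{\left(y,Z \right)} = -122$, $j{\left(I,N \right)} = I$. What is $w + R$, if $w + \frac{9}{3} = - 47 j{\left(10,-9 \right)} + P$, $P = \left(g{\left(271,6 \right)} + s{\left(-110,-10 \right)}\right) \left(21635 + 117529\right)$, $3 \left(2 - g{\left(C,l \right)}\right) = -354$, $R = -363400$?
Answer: $-642201$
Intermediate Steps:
$g{\left(C,l \right)} = 120$ ($g{\left(C,l \right)} = 2 - -118 = 2 + 118 = 120$)
$P = -278328$ ($P = \left(120 - 122\right) \left(21635 + 117529\right) = \left(-2\right) 139164 = -278328$)
$w = -278801$ ($w = -3 - 278798 = -278801$)
$w + R = -278801 - 363400 = -642201$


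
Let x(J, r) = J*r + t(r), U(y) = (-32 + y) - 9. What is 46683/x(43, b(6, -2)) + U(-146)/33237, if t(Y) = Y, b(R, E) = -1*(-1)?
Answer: 1551594643/1462428 ≈ 1061.0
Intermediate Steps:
b(R, E) = 1
U(y) = -41 + y
x(J, r) = r + J*r (x(J, r) = J*r + r = r + J*r)
46683/x(43, b(6, -2)) + U(-146)/33237 = 46683/((1*(1 + 43))) + (-41 - 146)/33237 = 46683/((1*44)) - 187*1/33237 = 46683/44 - 187/33237 = 1551594643/1462428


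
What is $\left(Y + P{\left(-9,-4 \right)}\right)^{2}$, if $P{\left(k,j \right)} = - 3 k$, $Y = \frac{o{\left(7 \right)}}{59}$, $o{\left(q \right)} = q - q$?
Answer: $729$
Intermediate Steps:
$o{\left(q \right)} = 0$
$Y = 0$ ($Y = \frac{0}{59} = 0 \cdot \frac{1}{59} = 0$)
$\left(Y + P{\left(-9,-4 \right)}\right)^{2} = \left(0 - -27\right)^{2} = \left(0 + 27\right)^{2} = 27^{2} = 729$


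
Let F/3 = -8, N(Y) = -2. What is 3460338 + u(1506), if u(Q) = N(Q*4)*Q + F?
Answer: 3457302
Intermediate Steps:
F = -24 (F = 3*(-8) = -24)
u(Q) = -24 - 2*Q (u(Q) = -2*Q - 24 = -24 - 2*Q)
3460338 + u(1506) = 3460338 + (-24 - 2*1506) = 3460338 + (-24 - 3012) = 3460338 - 3036 = 3457302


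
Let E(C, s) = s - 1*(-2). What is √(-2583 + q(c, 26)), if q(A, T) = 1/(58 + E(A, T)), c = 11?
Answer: I*√19103782/86 ≈ 50.823*I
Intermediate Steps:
E(C, s) = 2 + s (E(C, s) = s + 2 = 2 + s)
q(A, T) = 1/(60 + T) (q(A, T) = 1/(58 + (2 + T)) = 1/(60 + T))
√(-2583 + q(c, 26)) = √(-2583 + 1/(60 + 26)) = √(-2583 + 1/86) = √(-222137/86) = I*√19103782/86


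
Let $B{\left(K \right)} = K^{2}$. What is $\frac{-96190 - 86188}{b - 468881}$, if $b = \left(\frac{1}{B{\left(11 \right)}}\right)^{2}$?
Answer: $\frac{1335098149}{3432443360} \approx 0.38896$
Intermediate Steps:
$b = \frac{1}{14641}$ ($b = \left(\frac{1}{11^{2}}\right)^{2} = \left(\frac{1}{121}\right)^{2} = \frac{1}{14641} \approx 6.8301 \cdot 10^{-5}$)
$\frac{-96190 - 86188}{b - 468881} = \frac{-96190 - 86188}{\frac{1}{14641} - 468881} = - \frac{182378}{- \frac{6864886720}{14641}} = \left(-182378\right) \left(- \frac{14641}{6864886720}\right) = \frac{1335098149}{3432443360}$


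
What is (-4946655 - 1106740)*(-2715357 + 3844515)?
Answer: -6835239391410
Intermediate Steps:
(-4946655 - 1106740)*(-2715357 + 3844515) = -6053395*1129158 = -6835239391410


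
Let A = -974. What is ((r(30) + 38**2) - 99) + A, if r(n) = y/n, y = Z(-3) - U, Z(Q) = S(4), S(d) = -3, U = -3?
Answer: 371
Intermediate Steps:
Z(Q) = -3
y = 0 (y = -3 - 1*(-3) = -3 + 3 = 0)
r(n) = 0 (r(n) = 0/n = 0)
((r(30) + 38**2) - 99) + A = ((0 + 38**2) - 99) - 974 = ((0 + 1444) - 99) - 974 = (1444 - 99) - 974 = 1345 - 974 = 371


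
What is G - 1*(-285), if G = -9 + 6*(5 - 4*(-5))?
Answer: 426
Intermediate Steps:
G = 141 (G = -9 + 6*(5 + 20) = -9 + 6*25 = -9 + 150 = 141)
G - 1*(-285) = 141 - 1*(-285) = 141 + 285 = 426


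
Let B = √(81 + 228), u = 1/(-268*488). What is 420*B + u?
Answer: -1/130784 + 420*√309 ≈ 7382.9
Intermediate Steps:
u = -1/130784 (u = -1/268*1/488 = -1/130784 ≈ -7.6462e-6)
B = √309 ≈ 17.578
420*B + u = 420*√309 - 1/130784 = -1/130784 + 420*√309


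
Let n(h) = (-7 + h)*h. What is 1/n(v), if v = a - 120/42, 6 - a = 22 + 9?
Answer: 49/47580 ≈ 0.0010298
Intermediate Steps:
a = -25 (a = 6 - (22 + 9) = 6 - 1*31 = 6 - 31 = -25)
v = -195/7 (v = -25 - 120/42 = -25 - 120*1/42 = -25 - 20/7 = -195/7 ≈ -27.857)
n(h) = h*(-7 + h)
1/n(v) = 1/(-195*(-7 - 195/7)/7) = 1/(-195/7*(-244/7)) = 1/(47580/49) = 49/47580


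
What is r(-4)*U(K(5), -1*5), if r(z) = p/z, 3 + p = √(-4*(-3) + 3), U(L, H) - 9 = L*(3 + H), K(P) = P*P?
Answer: -123/4 + 41*√15/4 ≈ 8.9481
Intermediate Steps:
K(P) = P²
U(L, H) = 9 + L*(3 + H)
p = -3 + √15 (p = -3 + √(-4*(-3) + 3) = -3 + √(12 + 3) = -3 + √15 ≈ 0.87298)
r(z) = (-3 + √15)/z
r(-4)*U(K(5), -1*5) = ((-3 + √15)/(-4))*(9 + 3*5² - 1*5*5²) = (-(-3 + √15)/4)*(9 + 3*25 - 5*25) = (¾ - √15/4)*(9 + 75 - 125) = (¾ - √15/4)*(-41) = -123/4 + 41*√15/4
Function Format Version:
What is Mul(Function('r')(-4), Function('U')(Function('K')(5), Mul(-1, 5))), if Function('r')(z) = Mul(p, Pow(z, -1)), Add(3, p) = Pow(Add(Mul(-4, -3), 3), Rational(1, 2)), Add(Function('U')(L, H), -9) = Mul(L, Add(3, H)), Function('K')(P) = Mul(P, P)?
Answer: Add(Rational(-123, 4), Mul(Rational(41, 4), Pow(15, Rational(1, 2)))) ≈ 8.9481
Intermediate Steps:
Function('K')(P) = Pow(P, 2)
Function('U')(L, H) = Add(9, Mul(L, Add(3, H)))
p = Add(-3, Pow(15, Rational(1, 2))) (p = Add(-3, Pow(Add(Mul(-4, -3), 3), Rational(1, 2))) = Add(-3, Pow(Add(12, 3), Rational(1, 2))) = Add(-3, Pow(15, Rational(1, 2))) ≈ 0.87298)
Function('r')(z) = Mul(Pow(z, -1), Add(-3, Pow(15, Rational(1, 2)))) (Function('r')(z) = Mul(Add(-3, Pow(15, Rational(1, 2))), Pow(z, -1)) = Mul(Pow(z, -1), Add(-3, Pow(15, Rational(1, 2)))))
Mul(Function('r')(-4), Function('U')(Function('K')(5), Mul(-1, 5))) = Mul(Mul(Pow(-4, -1), Add(-3, Pow(15, Rational(1, 2)))), Add(9, Mul(3, Pow(5, 2)), Mul(Mul(-1, 5), Pow(5, 2)))) = Mul(Mul(Rational(-1, 4), Add(-3, Pow(15, Rational(1, 2)))), Add(9, Mul(3, 25), Mul(-5, 25))) = Mul(Add(Rational(3, 4), Mul(Rational(-1, 4), Pow(15, Rational(1, 2)))), Add(9, 75, -125)) = Mul(Add(Rational(3, 4), Mul(Rational(-1, 4), Pow(15, Rational(1, 2)))), -41) = Add(Rational(-123, 4), Mul(Rational(41, 4), Pow(15, Rational(1, 2))))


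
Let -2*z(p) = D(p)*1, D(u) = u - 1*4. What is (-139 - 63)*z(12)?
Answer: 808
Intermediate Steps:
D(u) = -4 + u (D(u) = u - 4 = -4 + u)
z(p) = 2 - p/2 (z(p) = -(-4 + p)/2 = 2 - p/2)
(-139 - 63)*z(12) = (-139 - 63)*(2 - ½*12) = -202*(2 - 6) = -202*(-4) = 808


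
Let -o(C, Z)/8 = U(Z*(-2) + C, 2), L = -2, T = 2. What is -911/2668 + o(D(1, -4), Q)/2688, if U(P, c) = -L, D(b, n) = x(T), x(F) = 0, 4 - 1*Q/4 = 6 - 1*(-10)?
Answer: -38929/112056 ≈ -0.34741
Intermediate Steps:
Q = -48 (Q = 16 - 4*(6 - 1*(-10)) = 16 - 4*(6 + 10) = 16 - 4*16 = 16 - 64 = -48)
D(b, n) = 0
U(P, c) = 2 (U(P, c) = -1*(-2) = 2)
o(C, Z) = -16 (o(C, Z) = -8*2 = -16)
-911/2668 + o(D(1, -4), Q)/2688 = -911/2668 - 16/2688 = -911*1/2668 - 16*1/2688 = -911/2668 - 1/168 = -38929/112056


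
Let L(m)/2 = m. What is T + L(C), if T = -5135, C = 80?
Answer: -4975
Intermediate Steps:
L(m) = 2*m
T + L(C) = -5135 + 2*80 = -5135 + 160 = -4975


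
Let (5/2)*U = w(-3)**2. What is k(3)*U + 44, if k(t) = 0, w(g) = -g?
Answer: 44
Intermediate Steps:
U = 18/5 (U = 2*(-1*(-3))**2/5 = (2/5)*3**2 = (2/5)*9 = 18/5 ≈ 3.6000)
k(3)*U + 44 = 0*(18/5) + 44 = 0 + 44 = 44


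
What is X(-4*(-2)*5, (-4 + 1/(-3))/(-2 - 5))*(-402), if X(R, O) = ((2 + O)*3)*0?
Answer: 0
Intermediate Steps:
X(R, O) = 0 (X(R, O) = (6 + 3*O)*0 = 0)
X(-4*(-2)*5, (-4 + 1/(-3))/(-2 - 5))*(-402) = 0*(-402) = 0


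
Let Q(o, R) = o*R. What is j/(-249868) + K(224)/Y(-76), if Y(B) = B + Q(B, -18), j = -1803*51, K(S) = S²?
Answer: 3164045011/80707364 ≈ 39.204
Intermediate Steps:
j = -91953
Q(o, R) = R*o
Y(B) = -17*B (Y(B) = B - 18*B = -17*B)
j/(-249868) + K(224)/Y(-76) = -91953/(-249868) + 224²/((-17*(-76))) = -91953*(-1/249868) + 50176/1292 = 91953/249868 + 50176*(1/1292) = 91953/249868 + 12544/323 = 3164045011/80707364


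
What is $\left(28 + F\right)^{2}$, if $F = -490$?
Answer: $213444$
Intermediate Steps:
$\left(28 + F\right)^{2} = \left(28 - 490\right)^{2} = \left(-462\right)^{2} = 213444$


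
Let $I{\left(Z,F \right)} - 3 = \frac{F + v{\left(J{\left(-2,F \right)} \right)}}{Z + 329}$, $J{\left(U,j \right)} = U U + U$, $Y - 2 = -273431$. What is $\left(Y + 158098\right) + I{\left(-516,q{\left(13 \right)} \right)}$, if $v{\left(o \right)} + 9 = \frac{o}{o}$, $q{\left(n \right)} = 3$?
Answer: $- \frac{21566331}{187} \approx -1.1533 \cdot 10^{5}$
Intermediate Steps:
$Y = -273429$ ($Y = 2 - 273431 = -273429$)
$J{\left(U,j \right)} = U + U^{2}$ ($J{\left(U,j \right)} = U^{2} + U = U + U^{2}$)
$v{\left(o \right)} = -8$ ($v{\left(o \right)} = -9 + \frac{o}{o} = -9 + 1 = -8$)
$I{\left(Z,F \right)} = 3 + \frac{-8 + F}{329 + Z}$ ($I{\left(Z,F \right)} = 3 + \frac{F - 8}{Z + 329} = 3 + \frac{-8 + F}{329 + Z}$)
$\left(Y + 158098\right) + I{\left(-516,q{\left(13 \right)} \right)} = \left(-273429 + 158098\right) + \frac{979 + 3 + 3 \left(-516\right)}{329 - 516} = -115331 + \frac{979 + 3 - 1548}{-187} = -115331 - - \frac{566}{187} = -115331 + \frac{566}{187} = - \frac{21566331}{187}$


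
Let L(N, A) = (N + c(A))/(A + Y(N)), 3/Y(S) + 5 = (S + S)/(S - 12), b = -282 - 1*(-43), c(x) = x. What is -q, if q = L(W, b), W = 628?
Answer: 29564/18241 ≈ 1.6207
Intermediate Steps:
b = -239 (b = -282 + 43 = -239)
Y(S) = 3/(-5 + 2*S/(-12 + S)) (Y(S) = 3/(-5 + (S + S)/(S - 12)) = 3/(-5 + (2*S)/(-12 + S)) = 3/(-5 + 2*S/(-12 + S)))
L(N, A) = (A + N)/(A + (12 - N)/(-20 + N)) (L(N, A) = (N + A)/(A + (12 - N)/(-20 + N)) = (A + N)/(A + (12 - N)/(-20 + N)))
q = -29564/18241 (q = (-20 + 628)*(-239 + 628)/(12 - 1*628 - 239*(-20 + 628)) = 608*389/(12 - 628 - 239*608) = 608*389/(12 - 628 - 145312) = 608*389/(-145928) = -1/145928*608*389 = -29564/18241 ≈ -1.6207)
-q = -1*(-29564/18241) = 29564/18241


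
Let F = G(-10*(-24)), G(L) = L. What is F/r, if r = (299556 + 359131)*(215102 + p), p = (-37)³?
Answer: 240/108320418463 ≈ 2.2156e-9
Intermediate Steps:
p = -50653
F = 240 (F = -10*(-24) = 240)
r = 108320418463 (r = (299556 + 359131)*(215102 - 50653) = 658687*164449 = 108320418463)
F/r = 240/108320418463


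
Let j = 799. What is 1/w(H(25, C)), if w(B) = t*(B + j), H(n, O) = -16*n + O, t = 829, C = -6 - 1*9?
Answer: 1/318336 ≈ 3.1413e-6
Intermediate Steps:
C = -15 (C = -6 - 9 = -15)
H(n, O) = O - 16*n
w(B) = 662371 + 829*B (w(B) = 829*(B + 799) = 829*(799 + B) = 662371 + 829*B)
1/w(H(25, C)) = 1/(662371 + 829*(-15 - 16*25)) = 1/(662371 + 829*(-15 - 400)) = 1/(662371 + 829*(-415)) = 1/(662371 - 344035) = 1/318336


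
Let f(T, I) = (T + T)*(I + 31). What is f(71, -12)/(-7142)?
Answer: -1349/3571 ≈ -0.37777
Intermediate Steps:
f(T, I) = 2*T*(31 + I) (f(T, I) = (2*T)*(31 + I) = 2*T*(31 + I))
f(71, -12)/(-7142) = (2*71*(31 - 12))/(-7142) = (2*71*19)*(-1/7142) = 2698*(-1/7142) = -1349/3571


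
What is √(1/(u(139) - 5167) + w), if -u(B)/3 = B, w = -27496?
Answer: I*√53584645085/1396 ≈ 165.82*I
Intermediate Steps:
u(B) = -3*B
√(1/(u(139) - 5167) + w) = √(1/(-3*139 - 5167) - 27496) = √(1/(-417 - 5167) - 27496) = √(1/(-5584) - 27496) = √(-1/5584 - 27496) = √(-153537665/5584) = I*√53584645085/1396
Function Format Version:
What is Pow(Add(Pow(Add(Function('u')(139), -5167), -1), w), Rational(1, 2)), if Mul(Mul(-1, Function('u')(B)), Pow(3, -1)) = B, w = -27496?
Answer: Mul(Rational(1, 1396), I, Pow(53584645085, Rational(1, 2))) ≈ Mul(165.82, I)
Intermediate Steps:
Function('u')(B) = Mul(-3, B)
Pow(Add(Pow(Add(Function('u')(139), -5167), -1), w), Rational(1, 2)) = Pow(Add(Pow(Add(Mul(-3, 139), -5167), -1), -27496), Rational(1, 2)) = Pow(Add(Pow(Add(-417, -5167), -1), -27496), Rational(1, 2)) = Pow(Add(Pow(-5584, -1), -27496), Rational(1, 2)) = Pow(Add(Rational(-1, 5584), -27496), Rational(1, 2)) = Pow(Rational(-153537665, 5584), Rational(1, 2)) = Mul(Rational(1, 1396), I, Pow(53584645085, Rational(1, 2)))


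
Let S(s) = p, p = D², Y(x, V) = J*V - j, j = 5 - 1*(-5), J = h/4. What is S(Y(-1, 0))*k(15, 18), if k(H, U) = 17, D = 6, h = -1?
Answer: 612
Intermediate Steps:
J = -¼ (J = -1/4 = -1*¼ = -¼ ≈ -0.25000)
j = 10 (j = 5 + 5 = 10)
Y(x, V) = -10 - V/4 (Y(x, V) = -V/4 - 1*10 = -V/4 - 10 = -10 - V/4)
p = 36 (p = 6² = 36)
S(s) = 36
S(Y(-1, 0))*k(15, 18) = 36*17 = 612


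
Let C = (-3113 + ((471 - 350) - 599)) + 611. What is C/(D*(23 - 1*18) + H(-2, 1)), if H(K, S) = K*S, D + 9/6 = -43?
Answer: 5960/449 ≈ 13.274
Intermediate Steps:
D = -89/2 (D = -3/2 - 43 = -89/2 ≈ -44.500)
C = -2980 (C = (-3113 + (121 - 599)) + 611 = (-3113 - 478) + 611 = -3591 + 611 = -2980)
C/(D*(23 - 1*18) + H(-2, 1)) = -2980/(-89*(23 - 1*18)/2 - 2*1) = -2980/(-89*(23 - 18)/2 - 2) = -2980/(-89/2*5 - 2) = -2980/(-445/2 - 2) = -2980/(-449/2) = -2980*(-2/449) = 5960/449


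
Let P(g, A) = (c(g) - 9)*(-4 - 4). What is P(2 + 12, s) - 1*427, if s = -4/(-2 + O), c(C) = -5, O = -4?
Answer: -315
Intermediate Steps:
s = ⅔ (s = -4/(-2 - 4) = -4/(-6) = -4*(-⅙) = ⅔ ≈ 0.66667)
P(g, A) = 112 (P(g, A) = (-5 - 9)*(-4 - 4) = -14*(-8) = 112)
P(2 + 12, s) - 1*427 = 112 - 1*427 = 112 - 427 = -315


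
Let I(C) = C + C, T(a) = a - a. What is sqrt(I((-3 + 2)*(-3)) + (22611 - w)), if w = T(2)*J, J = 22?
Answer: 3*sqrt(2513) ≈ 150.39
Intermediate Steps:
T(a) = 0
I(C) = 2*C
w = 0 (w = 0*22 = 0)
sqrt(I((-3 + 2)*(-3)) + (22611 - w)) = sqrt(2*((-3 + 2)*(-3)) + (22611 - 1*0)) = sqrt(2*(-1*(-3)) + (22611 + 0)) = sqrt(2*3 + 22611) = sqrt(6 + 22611) = sqrt(22617) = 3*sqrt(2513)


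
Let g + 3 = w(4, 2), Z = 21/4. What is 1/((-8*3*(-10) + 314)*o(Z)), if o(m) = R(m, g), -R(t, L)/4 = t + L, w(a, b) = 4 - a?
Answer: -1/4986 ≈ -0.00020056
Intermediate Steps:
Z = 21/4 (Z = 21*(¼) = 21/4 ≈ 5.2500)
g = -3 (g = -3 + (4 - 1*4) = -3 + (4 - 4) = -3 + 0 = -3)
R(t, L) = -4*L - 4*t (R(t, L) = -4*(t + L) = -4*(L + t) = -4*L - 4*t)
o(m) = 12 - 4*m (o(m) = -4*(-3) - 4*m = 12 - 4*m)
1/((-8*3*(-10) + 314)*o(Z)) = 1/((-8*3*(-10) + 314)*(12 - 4*21/4)) = 1/((-24*(-10) + 314)*(12 - 21)) = 1/((240 + 314)*(-9)) = -⅑/554 = (1/554)*(-⅑) = -1/4986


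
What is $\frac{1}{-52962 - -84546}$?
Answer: $\frac{1}{31584} \approx 3.1662 \cdot 10^{-5}$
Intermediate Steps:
$\frac{1}{-52962 - -84546} = \frac{1}{-52962 + 84546} = \frac{1}{31584}$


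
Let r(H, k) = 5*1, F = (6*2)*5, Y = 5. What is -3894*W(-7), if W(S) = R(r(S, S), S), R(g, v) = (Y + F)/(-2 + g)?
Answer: -84370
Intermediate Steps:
F = 60 (F = 12*5 = 60)
r(H, k) = 5
R(g, v) = 65/(-2 + g) (R(g, v) = (5 + 60)/(-2 + g) = 65/(-2 + g))
W(S) = 65/3 (W(S) = 65/(-2 + 5) = 65/3)
-3894*W(-7) = -3894*65/3 = -84370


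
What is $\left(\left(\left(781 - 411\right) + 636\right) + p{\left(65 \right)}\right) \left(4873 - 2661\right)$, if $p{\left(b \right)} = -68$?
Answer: $2074856$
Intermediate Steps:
$\left(\left(\left(781 - 411\right) + 636\right) + p{\left(65 \right)}\right) \left(4873 - 2661\right) = \left(\left(\left(781 - 411\right) + 636\right) - 68\right) \left(4873 - 2661\right) = \left(\left(370 + 636\right) - 68\right) \left(4873 - 2661\right) = \left(1006 - 68\right) \left(4873 - 2661\right) = 938 \cdot 2212 = 2074856$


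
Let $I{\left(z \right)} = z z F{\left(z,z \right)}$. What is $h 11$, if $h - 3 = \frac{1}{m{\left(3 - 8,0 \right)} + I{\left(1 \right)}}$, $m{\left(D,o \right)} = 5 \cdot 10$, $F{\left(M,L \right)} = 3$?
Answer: $\frac{1760}{53} \approx 33.208$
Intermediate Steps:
$m{\left(D,o \right)} = 50$
$I{\left(z \right)} = 3 z^{2}$ ($I{\left(z \right)} = z z 3 = z^{2} \cdot 3 = 3 z^{2}$)
$h = \frac{160}{53}$ ($h = 3 + \frac{1}{50 + 3 \cdot 1^{2}} = 3 + \frac{1}{50 + 3 \cdot 1} = 3 + \frac{1}{50 + 3} = 3 + \frac{1}{53} = \frac{160}{53} \approx 3.0189$)
$h 11 = \frac{160}{53} \cdot 11 = \frac{1760}{53}$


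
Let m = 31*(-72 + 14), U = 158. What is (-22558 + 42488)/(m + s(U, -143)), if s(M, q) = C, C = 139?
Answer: -19930/1659 ≈ -12.013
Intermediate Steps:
s(M, q) = 139
m = -1798 (m = 31*(-58) = -1798)
(-22558 + 42488)/(m + s(U, -143)) = (-22558 + 42488)/(-1798 + 139) = 19930/(-1659) = 19930*(-1/1659) = -19930/1659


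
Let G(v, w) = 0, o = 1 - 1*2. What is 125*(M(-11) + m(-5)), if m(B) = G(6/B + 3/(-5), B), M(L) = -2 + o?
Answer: -375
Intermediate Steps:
o = -1 (o = 1 - 2 = -1)
M(L) = -3 (M(L) = -2 - 1 = -3)
m(B) = 0
125*(M(-11) + m(-5)) = 125*(-3 + 0) = 125*(-3) = -375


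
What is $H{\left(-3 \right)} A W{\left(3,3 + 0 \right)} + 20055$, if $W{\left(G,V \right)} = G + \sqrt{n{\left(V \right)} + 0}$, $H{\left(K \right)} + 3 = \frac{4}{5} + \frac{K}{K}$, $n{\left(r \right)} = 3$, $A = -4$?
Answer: $\frac{100347}{5} + \frac{24 \sqrt{3}}{5} \approx 20078.0$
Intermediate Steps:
$H{\left(K \right)} = - \frac{6}{5}$ ($H{\left(K \right)} = -3 + \left(\frac{4}{5} + \frac{K}{K}\right) = -3 + \left(4 \cdot \frac{1}{5} + 1\right) = -3 + \left(\frac{4}{5} + 1\right) = -3 + \frac{9}{5} = - \frac{6}{5}$)
$W{\left(G,V \right)} = G + \sqrt{3}$ ($W{\left(G,V \right)} = G + \sqrt{3 + 0} = G + \sqrt{3}$)
$H{\left(-3 \right)} A W{\left(3,3 + 0 \right)} + 20055 = \left(- \frac{6}{5}\right) \left(-4\right) \left(3 + \sqrt{3}\right) + 20055 = \frac{24 \left(3 + \sqrt{3}\right)}{5} + 20055 = \left(\frac{72}{5} + \frac{24 \sqrt{3}}{5}\right) + 20055 = \frac{100347}{5} + \frac{24 \sqrt{3}}{5}$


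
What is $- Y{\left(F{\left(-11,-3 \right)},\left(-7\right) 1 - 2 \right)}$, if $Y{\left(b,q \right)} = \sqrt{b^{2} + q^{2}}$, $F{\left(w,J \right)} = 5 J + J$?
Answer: $- 9 \sqrt{5} \approx -20.125$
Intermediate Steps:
$F{\left(w,J \right)} = 6 J$
$- Y{\left(F{\left(-11,-3 \right)},\left(-7\right) 1 - 2 \right)} = - \sqrt{\left(6 \left(-3\right)\right)^{2} + \left(\left(-7\right) 1 - 2\right)^{2}} = - \sqrt{\left(-18\right)^{2} + \left(-7 - 2\right)^{2}} = - \sqrt{324 + \left(-9\right)^{2}} = - \sqrt{324 + 81} = - \sqrt{405} = - 9 \sqrt{5}$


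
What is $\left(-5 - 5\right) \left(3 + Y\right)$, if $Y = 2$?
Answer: $-50$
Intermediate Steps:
$\left(-5 - 5\right) \left(3 + Y\right) = \left(-5 - 5\right) \left(3 + 2\right) = \left(-10\right) 5 = -50$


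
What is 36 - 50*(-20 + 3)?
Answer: 886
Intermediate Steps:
36 - 50*(-20 + 3) = 36 - 50*(-17) = 36 + 850 = 886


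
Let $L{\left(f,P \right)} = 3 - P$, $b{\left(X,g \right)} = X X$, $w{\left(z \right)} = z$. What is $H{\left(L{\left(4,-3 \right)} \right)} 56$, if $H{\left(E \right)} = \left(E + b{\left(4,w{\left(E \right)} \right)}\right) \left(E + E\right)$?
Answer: $14784$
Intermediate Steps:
$b{\left(X,g \right)} = X^{2}$
$H{\left(E \right)} = 2 E \left(16 + E\right)$ ($H{\left(E \right)} = \left(E + 4^{2}\right) \left(E + E\right) = \left(E + 16\right) 2 E = \left(16 + E\right) 2 E = 2 E \left(16 + E\right)$)
$H{\left(L{\left(4,-3 \right)} \right)} 56 = 2 \left(3 - -3\right) \left(16 + \left(3 - -3\right)\right) 56 = 2 \left(3 + 3\right) \left(16 + \left(3 + 3\right)\right) 56 = 2 \cdot 6 \left(16 + 6\right) 56 = 2 \cdot 6 \cdot 22 \cdot 56 = 264 \cdot 56 = 14784$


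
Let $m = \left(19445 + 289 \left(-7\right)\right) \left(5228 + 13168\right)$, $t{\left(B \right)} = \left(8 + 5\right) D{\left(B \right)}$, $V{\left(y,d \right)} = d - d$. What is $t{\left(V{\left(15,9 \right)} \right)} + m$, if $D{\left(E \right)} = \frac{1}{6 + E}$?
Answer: $\frac{1922970685}{6} \approx 3.205 \cdot 10^{8}$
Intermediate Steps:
$V{\left(y,d \right)} = 0$
$t{\left(B \right)} = \frac{13}{6 + B}$ ($t{\left(B \right)} = \frac{8 + 5}{6 + B} = \frac{13}{6 + B}$)
$m = 320495112$ ($m = \left(19445 - 2023\right) 18396 = 17422 \cdot 18396 = 320495112$)
$t{\left(V{\left(15,9 \right)} \right)} + m = \frac{13}{6 + 0} + 320495112 = \frac{13}{6} + 320495112 = \frac{1922970685}{6}$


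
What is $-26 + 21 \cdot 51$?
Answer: $1045$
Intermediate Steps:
$-26 + 21 \cdot 51 = -26 + 1071 = 1045$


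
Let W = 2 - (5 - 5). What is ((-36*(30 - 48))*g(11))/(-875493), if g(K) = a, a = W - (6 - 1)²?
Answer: 1656/97277 ≈ 0.017024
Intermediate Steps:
W = 2 (W = 2 - 1*0 = 2 + 0 = 2)
a = -23 (a = 2 - (6 - 1)² = 2 - 1*5² = 2 - 1*25 = 2 - 25 = -23)
g(K) = -23
((-36*(30 - 48))*g(11))/(-875493) = (-36*(30 - 48)*(-23))/(-875493) = (-36*(-18)*(-23))*(-1/875493) = (648*(-23))*(-1/875493) = -14904*(-1/875493) = 1656/97277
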